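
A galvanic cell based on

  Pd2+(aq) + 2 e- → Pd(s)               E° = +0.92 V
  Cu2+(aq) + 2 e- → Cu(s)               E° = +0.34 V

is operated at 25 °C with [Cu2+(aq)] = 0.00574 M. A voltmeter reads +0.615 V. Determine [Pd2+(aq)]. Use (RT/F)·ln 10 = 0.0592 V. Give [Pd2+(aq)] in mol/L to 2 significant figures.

With Pd²⁺/Pd at the cathode and Cu²⁺/Cu at the anode, E°cell = +0.92 − (+0.34) = +0.58 V (n = 2).
Since E = E° − (0.0592/n)·log Q, log Q = n(E° − E)/0.0592 = −1.182.
Balancing electrons gives Pd2+(aq) + Cu(s) → Pd(s) + Cu2+(aq); thus Q = [Cu2+(aq)] / [Pd2+(aq)].
Isolating [Pd2+(aq)] in Q = 10^{−1.182} yields log [Pd2+(aq)] = −1.059, i.e. 0.087 M.

0.087 M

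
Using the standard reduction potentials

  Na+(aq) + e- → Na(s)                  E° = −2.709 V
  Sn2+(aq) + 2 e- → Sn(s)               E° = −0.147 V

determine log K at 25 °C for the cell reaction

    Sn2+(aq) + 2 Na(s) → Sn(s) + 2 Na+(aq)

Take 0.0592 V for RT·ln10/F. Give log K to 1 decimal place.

The Sn²⁺/Sn couple is reduced (cathode); E°cell = −0.147 − (−2.709) = +2.562 V with n = 2.
At equilibrium E = 0, so log K = nE°cell / 0.0592 = (2)(+2.562) / 0.0592 = 86.6.

log K = 86.6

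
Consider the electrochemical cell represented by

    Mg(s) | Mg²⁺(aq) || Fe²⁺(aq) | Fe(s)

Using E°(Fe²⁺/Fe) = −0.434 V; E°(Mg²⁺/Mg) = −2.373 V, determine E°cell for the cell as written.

By convention the left-hand electrode in cell notation is the anode (oxidation) and the right-hand electrode is the cathode (reduction).
E°cell = E°(right) − E°(left) = −0.434 − (−2.373) = +1.939 V.

+1.939 V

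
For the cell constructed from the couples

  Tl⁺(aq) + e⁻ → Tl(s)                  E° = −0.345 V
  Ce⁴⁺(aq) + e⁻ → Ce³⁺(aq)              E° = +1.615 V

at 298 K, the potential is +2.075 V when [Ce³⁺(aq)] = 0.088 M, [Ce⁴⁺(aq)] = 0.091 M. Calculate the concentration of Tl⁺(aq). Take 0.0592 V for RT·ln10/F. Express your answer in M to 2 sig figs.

With Ce⁴⁺/Ce³⁺ at the cathode and Tl⁺/Tl at the anode, E°cell = +1.615 − (−0.345) = +1.960 V (n = 1).
Since E = E° − (0.0592/n)·log Q, log Q = n(E° − E)/0.0592 = −1.943.
Balancing electrons gives Ce⁴⁺(aq) + Tl(s) → Ce³⁺(aq) + Tl⁺(aq); thus Q = ([Ce³⁺(aq)]·[Tl⁺(aq)]) / [Ce⁴⁺(aq)].
Isolating [Tl⁺(aq)] in Q = 10^{−1.943} yields log [Tl⁺(aq)] = −1.928, i.e. 0.012 M.

0.012 M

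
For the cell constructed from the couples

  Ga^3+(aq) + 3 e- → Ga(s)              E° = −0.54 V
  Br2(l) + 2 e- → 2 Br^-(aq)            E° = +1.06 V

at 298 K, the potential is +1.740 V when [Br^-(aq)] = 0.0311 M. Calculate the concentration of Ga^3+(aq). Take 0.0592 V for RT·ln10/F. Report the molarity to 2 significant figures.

0.0027 M

With Br₂/Br⁻ at the cathode and Ga³⁺/Ga at the anode, E°cell = +1.06 − (−0.54) = +1.60 V (n = 6).
From the Nernst equation, log Q = n(E° − E)/0.0592 = 6·(+1.60 − (+1.740))/0.0592 = −14.189.
For 3 Br2(l) + 2 Ga(s) → 6 Br^-(aq) + 2 Ga^3+(aq), the reaction quotient is Q = [Br^-(aq)]^6·[Ga^3+(aq)]^2.
Isolating [Ga^3+(aq)] in Q = 10^{−14.189} yields log [Ga^3+(aq)] = −2.573, i.e. 0.0027 M.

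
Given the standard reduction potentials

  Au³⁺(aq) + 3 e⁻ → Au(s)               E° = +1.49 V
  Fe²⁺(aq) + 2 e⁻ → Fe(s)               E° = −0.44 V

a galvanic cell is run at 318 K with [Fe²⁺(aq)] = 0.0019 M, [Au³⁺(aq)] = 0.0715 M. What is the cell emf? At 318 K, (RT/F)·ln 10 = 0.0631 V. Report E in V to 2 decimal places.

The Au³⁺/Au couple has the more positive E°, so it is the cathode; Fe²⁺/Fe is the anode.
E°cell = E°cat − E°an = +1.49 − (−0.44) = +1.93 V; n = 6.
For the overall reaction 2 Au³⁺(aq) + 3 Fe(s) → 2 Au(s) + 3 Fe²⁺(aq), Q = [Fe²⁺(aq)]^3 / [Au³⁺(aq)]^2 = 1.34×10^−6, giving log Q = −5.872.
Applying E = E° − (RT ln10/nF)·log Q gives +1.93 − (0.0631/6)(−5.872) = +1.99 V.

+1.99 V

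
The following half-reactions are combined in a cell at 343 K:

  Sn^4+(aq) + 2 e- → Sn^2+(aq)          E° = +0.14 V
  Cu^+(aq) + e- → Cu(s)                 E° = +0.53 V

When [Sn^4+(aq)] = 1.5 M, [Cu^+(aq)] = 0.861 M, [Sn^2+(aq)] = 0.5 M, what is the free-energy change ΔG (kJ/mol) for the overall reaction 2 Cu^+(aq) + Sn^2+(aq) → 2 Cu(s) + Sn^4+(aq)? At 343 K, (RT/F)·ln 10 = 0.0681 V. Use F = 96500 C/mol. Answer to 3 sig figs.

−71.3 kJ/mol

The standard cell potential is +0.53 − (+0.14) = +0.39 V, with n = 2 electrons in the balanced equation.
Q = [Sn^4+(aq)] / ([Cu^+(aq)]^2·[Sn^2+(aq)]) = 4.05, so log Q = 0.607 and E = +0.39 − (0.0681/2)(0.607) = +0.3693 V.
Then ΔG = −nFE = −2 × 96500 × +0.3693 J/mol = −71.3 kJ/mol.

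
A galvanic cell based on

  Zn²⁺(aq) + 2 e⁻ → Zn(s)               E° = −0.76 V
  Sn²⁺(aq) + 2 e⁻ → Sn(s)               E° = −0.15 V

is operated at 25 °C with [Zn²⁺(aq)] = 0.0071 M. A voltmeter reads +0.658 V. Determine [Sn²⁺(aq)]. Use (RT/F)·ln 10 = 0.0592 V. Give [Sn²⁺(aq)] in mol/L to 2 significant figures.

0.30 M

Sn²⁺/Sn is the cathode (higher E°); E°cell = −0.15 − (−0.76) = +0.61 V with n = 2.
Rearranging E = E° − (0.0592/n)·log Q gives log Q = 2(+0.61 − (+0.658))/0.0592 = −1.622.
Balancing electrons gives Sn²⁺(aq) + Zn(s) → Sn(s) + Zn²⁺(aq); thus Q = [Zn²⁺(aq)] / [Sn²⁺(aq)].
Solving for the unknown gives log [Sn²⁺(aq)] = −0.527, so [Sn²⁺(aq)] ≈ 0.30 M.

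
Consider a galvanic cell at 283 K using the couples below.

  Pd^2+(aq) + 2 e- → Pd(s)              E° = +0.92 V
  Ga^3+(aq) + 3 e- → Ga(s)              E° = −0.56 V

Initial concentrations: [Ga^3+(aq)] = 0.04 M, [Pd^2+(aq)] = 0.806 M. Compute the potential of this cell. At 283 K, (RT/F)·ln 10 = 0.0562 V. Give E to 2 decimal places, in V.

+1.50 V

Since E°(Pd²⁺/Pd) > E°(Ga³⁺/Ga), Pd²⁺/Pd serves as the cathode.
E°cell = E°cat − E°an = +0.92 − (−0.56) = +1.48 V; n = 6.
The balanced reaction is 3 Pd^2+(aq) + 2 Ga(s) → 3 Pd(s) + 2 Ga^3+(aq), so Q = [Ga^3+(aq)]^2 / [Pd^2+(aq)]^3 = 0.00306 and log Q = −2.515.
Applying E = E° − (RT ln10/nF)·log Q gives +1.48 − (0.0562/6)(−2.515) = +1.50 V.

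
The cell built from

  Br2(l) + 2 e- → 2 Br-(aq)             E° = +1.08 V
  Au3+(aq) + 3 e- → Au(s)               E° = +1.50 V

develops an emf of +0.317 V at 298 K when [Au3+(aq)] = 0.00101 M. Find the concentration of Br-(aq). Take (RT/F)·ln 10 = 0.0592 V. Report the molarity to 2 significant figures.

0.18 M

The Au³⁺/Au couple has the larger reduction potential, so it is the cathode: E°cell = +1.50 − (+1.08) = +0.42 V and n = 6.
Since E = E° − (0.0592/n)·log Q, log Q = n(E° − E)/0.0592 = 10.439.
The balanced reaction is 2 Au3+(aq) + 6 Br-(aq) → 2 Au(s) + 3 Br2(l), so Q = 1 / ([Au3+(aq)]^2·[Br-(aq)]^6).
Substituting the known concentrations and solving, log [Br-(aq)] = −0.741 and [Br-(aq)] = 0.18 M.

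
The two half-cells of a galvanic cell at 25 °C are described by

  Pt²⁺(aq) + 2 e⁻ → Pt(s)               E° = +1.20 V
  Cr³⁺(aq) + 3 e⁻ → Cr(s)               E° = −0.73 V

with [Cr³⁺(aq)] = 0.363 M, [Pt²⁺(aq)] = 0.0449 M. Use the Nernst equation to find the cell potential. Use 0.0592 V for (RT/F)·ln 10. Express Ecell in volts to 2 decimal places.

+1.90 V

Pt²⁺/Pt is reduced (cathode, E° = +1.20 V) and Cr³⁺/Cr is oxidized (anode).
The standard potential is +1.20 − (−0.73) = +1.93 V and the balanced reaction transfers n = 6 electrons.
Balancing gives 3 Pt²⁺(aq) + 2 Cr(s) → 3 Pt(s) + 2 Cr³⁺(aq); hence Q = [Cr³⁺(aq)]^2 / [Pt²⁺(aq)]^3 = 1.46×10^3 (log Q = 3.163).
By the Nernst equation, E = +1.93 − (0.0592/6)·(3.163) = +1.90 V.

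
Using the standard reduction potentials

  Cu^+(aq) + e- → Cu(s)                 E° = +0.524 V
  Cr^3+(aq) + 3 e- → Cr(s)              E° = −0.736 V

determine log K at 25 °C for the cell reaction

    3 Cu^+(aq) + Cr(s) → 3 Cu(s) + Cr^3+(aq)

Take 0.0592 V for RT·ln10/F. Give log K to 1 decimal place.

The Cu⁺/Cu couple is reduced (cathode); E°cell = +0.524 − (−0.736) = +1.260 V with n = 3.
At equilibrium E = 0, so log K = nE°cell / 0.0592 = (3)(+1.260) / 0.0592 = 63.9.

log K = 63.9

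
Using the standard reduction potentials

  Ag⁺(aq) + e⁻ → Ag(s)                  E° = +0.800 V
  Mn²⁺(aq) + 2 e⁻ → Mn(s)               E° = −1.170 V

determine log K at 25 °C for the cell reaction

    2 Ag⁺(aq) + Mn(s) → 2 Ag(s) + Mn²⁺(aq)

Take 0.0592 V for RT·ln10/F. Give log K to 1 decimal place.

log K = 66.6

The Ag⁺/Ag couple is reduced (cathode); E°cell = +0.800 − (−1.170) = +1.970 V with n = 2.
At equilibrium E = 0, so log K = nE°cell / 0.0592 = (2)(+1.970) / 0.0592 = 66.6.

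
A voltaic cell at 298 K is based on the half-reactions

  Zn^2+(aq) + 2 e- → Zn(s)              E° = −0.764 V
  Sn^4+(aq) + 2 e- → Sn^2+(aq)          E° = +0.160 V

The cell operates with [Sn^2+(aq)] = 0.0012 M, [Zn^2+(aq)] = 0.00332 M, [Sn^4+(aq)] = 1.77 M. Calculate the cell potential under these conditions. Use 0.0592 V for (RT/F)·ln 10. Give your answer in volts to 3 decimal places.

+1.091 V

The Sn⁴⁺/Sn²⁺ couple has the more positive E°, so it is the cathode; Zn²⁺/Zn is the anode.
E°cell = +0.160 − (−0.764) = +0.924 V, with n = 2 electrons transferred.
For the overall reaction Sn^4+(aq) + Zn(s) → Sn^2+(aq) + Zn^2+(aq), Q = ([Sn^2+(aq)]·[Zn^2+(aq)]) / [Sn^4+(aq)] = 2.25×10^−6, giving log Q = −5.648.
By the Nernst equation, E = +0.924 − (0.0592/2)·(−5.648) = +1.091 V.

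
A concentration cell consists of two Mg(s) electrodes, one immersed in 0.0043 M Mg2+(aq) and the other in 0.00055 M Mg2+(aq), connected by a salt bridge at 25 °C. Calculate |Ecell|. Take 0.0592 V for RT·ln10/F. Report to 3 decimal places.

0.026 V

For a concentration cell E°cell = 0, since both electrodes use the same couple.
The compartment with the higher Mg2+(aq) concentration (0.0043 M) acts as the cathode; ions are reduced there and produced at the dilute (0.00055 M) anode.
With n = 2, Ecell = −(0.0592/2)·log([dilute]/[conc]) = −(0.0592/2)·log(0.00055/0.0043) = +0.026 V.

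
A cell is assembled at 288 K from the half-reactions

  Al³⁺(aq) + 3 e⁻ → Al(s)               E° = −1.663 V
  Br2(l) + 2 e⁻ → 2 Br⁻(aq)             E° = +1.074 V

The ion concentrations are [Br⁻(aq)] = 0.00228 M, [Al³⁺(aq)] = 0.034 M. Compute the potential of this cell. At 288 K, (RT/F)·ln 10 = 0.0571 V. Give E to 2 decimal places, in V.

Since E°(Br₂/Br⁻) > E°(Al³⁺/Al), Br₂/Br⁻ serves as the cathode.
The standard potential is +1.074 − (−1.663) = +2.737 V and the balanced reaction transfers n = 6 electrons.
For the overall reaction 3 Br2(l) + 2 Al(s) → 6 Br⁻(aq) + 2 Al³⁺(aq), Q = [Br⁻(aq)]^6·[Al³⁺(aq)]^2 = 1.62×10^−19, giving log Q = −18.789.
E = E° − (0.0571/n)·log Q = +2.737 − (0.0571/6)(−18.789) = +2.92 V.

+2.92 V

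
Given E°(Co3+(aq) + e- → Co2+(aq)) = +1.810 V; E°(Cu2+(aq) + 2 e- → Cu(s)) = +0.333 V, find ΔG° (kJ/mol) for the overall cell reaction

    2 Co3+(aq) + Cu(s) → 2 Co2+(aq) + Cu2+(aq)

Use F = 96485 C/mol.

−285 kJ/mol

In the reaction as written Co3+(aq) is reduced, so the Co³⁺/Co²⁺ couple is the cathode and Cu²⁺/Cu is the anode.
E°cell = +1.810 − (+0.333) = +1.477 V; balancing electrons gives n = 2.
ΔG° = −nFE°cell = −(2)(96485)(+1.477) J/mol = −285 kJ/mol.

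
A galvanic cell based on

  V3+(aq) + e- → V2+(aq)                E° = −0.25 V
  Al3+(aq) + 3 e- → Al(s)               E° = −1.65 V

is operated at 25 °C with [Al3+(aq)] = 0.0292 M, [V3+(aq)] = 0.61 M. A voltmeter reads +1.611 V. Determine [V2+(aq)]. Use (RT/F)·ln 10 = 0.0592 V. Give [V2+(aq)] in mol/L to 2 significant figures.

0.00054 M

With V³⁺/V²⁺ at the cathode and Al³⁺/Al at the anode, E°cell = −0.25 − (−1.65) = +1.40 V (n = 3).
Since E = E° − (0.0592/n)·log Q, log Q = n(E° − E)/0.0592 = −10.693.
Balancing electrons gives 3 V3+(aq) + Al(s) → 3 V2+(aq) + Al3+(aq); thus Q = ([V2+(aq)]^3·[Al3+(aq)]) / [V3+(aq)]^3.
Solving for the unknown gives log [V2+(aq)] = −3.267, so [V2+(aq)] ≈ 0.00054 M.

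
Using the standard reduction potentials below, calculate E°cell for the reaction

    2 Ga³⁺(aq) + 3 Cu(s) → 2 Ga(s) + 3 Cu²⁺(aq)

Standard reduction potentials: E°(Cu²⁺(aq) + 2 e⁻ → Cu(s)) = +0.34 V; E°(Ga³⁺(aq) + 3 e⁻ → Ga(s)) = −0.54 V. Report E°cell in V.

−0.88 V

In the reaction as written, Ga³⁺(aq) is reduced (cathode) and Cu²⁺(aq) is produced by oxidation at the anode.
E°cell = E°(cathode) − E°(anode) = −0.54 − (+0.34) = −0.88 V.
The negative E°cell means the reaction is non-spontaneous in the direction written.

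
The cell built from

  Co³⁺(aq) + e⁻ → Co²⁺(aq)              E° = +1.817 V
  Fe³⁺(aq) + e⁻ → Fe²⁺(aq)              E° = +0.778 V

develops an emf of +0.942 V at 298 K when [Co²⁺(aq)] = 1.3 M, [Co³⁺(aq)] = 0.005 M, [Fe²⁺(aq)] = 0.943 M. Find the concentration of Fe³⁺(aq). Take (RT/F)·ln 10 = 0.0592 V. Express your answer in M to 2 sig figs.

The Co³⁺/Co²⁺ couple has the larger reduction potential, so it is the cathode: E°cell = +1.817 − (+0.778) = +1.039 V and n = 1.
Since E = E° − (0.0592/n)·log Q, log Q = n(E° − E)/0.0592 = 1.639.
For Co³⁺(aq) + Fe²⁺(aq) → Co²⁺(aq) + Fe³⁺(aq), the reaction quotient is Q = ([Co²⁺(aq)]·[Fe³⁺(aq)]) / ([Co³⁺(aq)]·[Fe²⁺(aq)]).
Substituting the known concentrations and solving, log [Fe³⁺(aq)] = −0.801 and [Fe³⁺(aq)] = 0.16 M.

0.16 M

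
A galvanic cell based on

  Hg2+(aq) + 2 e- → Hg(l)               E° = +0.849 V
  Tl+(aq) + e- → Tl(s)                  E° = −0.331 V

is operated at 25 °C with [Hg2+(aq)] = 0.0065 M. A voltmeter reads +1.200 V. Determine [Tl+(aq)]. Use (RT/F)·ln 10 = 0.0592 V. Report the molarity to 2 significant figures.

0.037 M

With Hg²⁺/Hg at the cathode and Tl⁺/Tl at the anode, E°cell = +0.849 − (−0.331) = +1.180 V (n = 2).
From the Nernst equation, log Q = n(E° − E)/0.0592 = 2·(+1.180 − (+1.200))/0.0592 = −0.676.
The balanced reaction is Hg2+(aq) + 2 Tl(s) → Hg(l) + 2 Tl+(aq), so Q = [Tl+(aq)]^2 / [Hg2+(aq)].
Isolating [Tl+(aq)] in Q = 10^{−0.676} yields log [Tl+(aq)] = −1.432, i.e. 0.037 M.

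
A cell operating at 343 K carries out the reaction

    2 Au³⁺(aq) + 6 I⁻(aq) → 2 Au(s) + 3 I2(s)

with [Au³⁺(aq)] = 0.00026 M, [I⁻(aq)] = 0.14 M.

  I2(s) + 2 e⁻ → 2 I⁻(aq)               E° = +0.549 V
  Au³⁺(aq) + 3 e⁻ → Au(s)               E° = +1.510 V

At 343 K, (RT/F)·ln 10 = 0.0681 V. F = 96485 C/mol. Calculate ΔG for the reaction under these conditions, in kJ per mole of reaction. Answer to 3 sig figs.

−476 kJ/mol

The standard cell potential is +1.510 − (+0.549) = +0.961 V, with n = 6 electrons in the balanced equation.
Here Q = 1 / ([Au³⁺(aq)]^2·[I⁻(aq)]^6) = 1.96×10^12 (log Q = 12.293), giving E = +0.961 − (0.0681/6)·(12.293) = +0.8215 V.
ΔG = −nFE = −(6)(96485)(+0.8215) J/mol = −476 kJ/mol.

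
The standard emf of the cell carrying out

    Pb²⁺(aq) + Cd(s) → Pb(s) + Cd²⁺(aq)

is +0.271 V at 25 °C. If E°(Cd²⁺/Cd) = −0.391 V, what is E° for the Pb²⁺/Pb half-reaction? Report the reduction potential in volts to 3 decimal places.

−0.120 V

In the reaction as written the Pb²⁺/Pb couple is reduced (cathode) and Cd²⁺/Cd is oxidized (anode), so E°cell = E°(Pb²⁺/Pb) − E°(Cd²⁺/Cd).
E°(Pb²⁺/Pb) = E°cell + E°(anode) = +0.271 + (−0.391) = −0.120 V.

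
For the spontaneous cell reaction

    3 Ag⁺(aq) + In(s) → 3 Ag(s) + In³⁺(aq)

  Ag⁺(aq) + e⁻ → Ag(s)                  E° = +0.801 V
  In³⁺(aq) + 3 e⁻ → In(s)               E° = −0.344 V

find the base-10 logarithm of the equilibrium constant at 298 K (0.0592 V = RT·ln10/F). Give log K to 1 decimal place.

log K = 58.0

The Ag⁺/Ag couple is reduced (cathode); E°cell = +0.801 − (−0.344) = +1.145 V with n = 3.
At equilibrium E = 0, so log K = nE°cell / 0.0592 = (3)(+1.145) / 0.0592 = 58.0.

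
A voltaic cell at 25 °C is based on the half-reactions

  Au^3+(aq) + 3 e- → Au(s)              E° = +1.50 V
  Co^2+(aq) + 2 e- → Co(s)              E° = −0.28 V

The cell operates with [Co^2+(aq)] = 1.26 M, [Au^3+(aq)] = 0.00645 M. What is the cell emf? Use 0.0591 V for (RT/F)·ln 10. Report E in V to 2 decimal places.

Since E°(Au³⁺/Au) > E°(Co²⁺/Co), Au³⁺/Au serves as the cathode.
The standard potential is +1.50 − (−0.28) = +1.78 V and the balanced reaction transfers n = 6 electrons.
For the overall reaction 2 Au^3+(aq) + 3 Co(s) → 2 Au(s) + 3 Co^2+(aq), Q = [Co^2+(aq)]^3 / [Au^3+(aq)]^2 = 4.81×10^4, giving log Q = 4.682.
By the Nernst equation, E = +1.78 − (0.0591/6)·(4.682) = +1.73 V.

+1.73 V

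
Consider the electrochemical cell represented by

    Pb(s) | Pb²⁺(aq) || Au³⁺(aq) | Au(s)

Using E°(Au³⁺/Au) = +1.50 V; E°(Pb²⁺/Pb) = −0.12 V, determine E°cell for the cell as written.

+1.62 V

By convention the left-hand electrode in cell notation is the anode (oxidation) and the right-hand electrode is the cathode (reduction).
E°cell = E°(right) − E°(left) = +1.50 − (−0.12) = +1.62 V.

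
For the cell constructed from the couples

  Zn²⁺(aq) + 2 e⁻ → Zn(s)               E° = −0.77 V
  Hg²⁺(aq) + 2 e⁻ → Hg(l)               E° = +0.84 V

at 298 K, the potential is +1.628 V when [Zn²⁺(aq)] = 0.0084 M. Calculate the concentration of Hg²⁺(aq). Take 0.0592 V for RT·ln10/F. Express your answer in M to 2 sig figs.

Hg²⁺/Hg is the cathode (higher E°); E°cell = +0.84 − (−0.77) = +1.61 V with n = 2.
Rearranging E = E° − (0.0592/n)·log Q gives log Q = 2(+1.61 − (+1.628))/0.0592 = −0.608.
For Hg²⁺(aq) + Zn(s) → Hg(l) + Zn²⁺(aq), the reaction quotient is Q = [Zn²⁺(aq)] / [Hg²⁺(aq)].
Isolating [Hg²⁺(aq)] in Q = 10^{−0.608} yields log [Hg²⁺(aq)] = −1.468, i.e. 0.034 M.

0.034 M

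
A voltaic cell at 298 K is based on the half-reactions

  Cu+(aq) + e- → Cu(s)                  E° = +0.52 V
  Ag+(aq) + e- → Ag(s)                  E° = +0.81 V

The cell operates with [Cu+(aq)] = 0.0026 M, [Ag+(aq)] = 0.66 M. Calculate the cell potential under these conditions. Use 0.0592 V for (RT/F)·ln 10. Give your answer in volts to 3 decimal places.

The Ag⁺/Ag couple has the more positive E°, so it is the cathode; Cu⁺/Cu is the anode.
The standard potential is +0.81 − (+0.52) = +0.29 V and the balanced reaction transfers n = 1 electron.
For the overall reaction Ag+(aq) + Cu(s) → Ag(s) + Cu+(aq), Q = [Cu+(aq)] / [Ag+(aq)] = 0.00394, giving log Q = −2.405.
Applying E = E° − (RT ln10/nF)·log Q gives +0.29 − (0.0592/1)(−2.405) = +0.432 V.

+0.432 V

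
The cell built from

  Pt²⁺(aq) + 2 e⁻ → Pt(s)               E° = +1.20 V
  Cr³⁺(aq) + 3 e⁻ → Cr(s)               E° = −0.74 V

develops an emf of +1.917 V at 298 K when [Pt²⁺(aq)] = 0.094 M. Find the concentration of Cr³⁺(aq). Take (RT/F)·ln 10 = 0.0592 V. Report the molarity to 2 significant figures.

0.42 M

With Pt²⁺/Pt at the cathode and Cr³⁺/Cr at the anode, E°cell = +1.20 − (−0.74) = +1.94 V (n = 6).
Since E = E° − (0.0592/n)·log Q, log Q = n(E° − E)/0.0592 = 2.331.
For 3 Pt²⁺(aq) + 2 Cr(s) → 3 Pt(s) + 2 Cr³⁺(aq), the reaction quotient is Q = [Cr³⁺(aq)]^2 / [Pt²⁺(aq)]^3.
Isolating [Cr³⁺(aq)] in Q = 10^{2.331} yields log [Cr³⁺(aq)] = −0.375, i.e. 0.42 M.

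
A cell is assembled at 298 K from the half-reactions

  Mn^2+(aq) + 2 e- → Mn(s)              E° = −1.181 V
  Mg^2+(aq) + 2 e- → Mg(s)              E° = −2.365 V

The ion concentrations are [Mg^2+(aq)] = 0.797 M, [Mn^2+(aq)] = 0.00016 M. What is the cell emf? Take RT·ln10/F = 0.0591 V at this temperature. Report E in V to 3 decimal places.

The Mn²⁺/Mn couple has the more positive E°, so it is the cathode; Mg²⁺/Mg is the anode.
E°cell = −1.181 − (−2.365) = +1.184 V, with n = 2 electrons transferred.
The balanced reaction is Mn^2+(aq) + Mg(s) → Mn(s) + Mg^2+(aq), so Q = [Mg^2+(aq)] / [Mn^2+(aq)] = 4.98×10^3 and log Q = 3.697.
E = E° − (0.0591/n)·log Q = +1.184 − (0.0591/2)(3.697) = +1.075 V.

+1.075 V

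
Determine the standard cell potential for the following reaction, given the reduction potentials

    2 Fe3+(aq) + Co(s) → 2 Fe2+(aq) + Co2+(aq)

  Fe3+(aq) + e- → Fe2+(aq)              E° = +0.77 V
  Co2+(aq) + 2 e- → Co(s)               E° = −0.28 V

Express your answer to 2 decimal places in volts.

+1.05 V

In the reaction as written, Fe3+(aq) is reduced (cathode) and Co2+(aq) is produced by oxidation at the anode.
E°cell = E°(cathode) − E°(anode) = +0.77 − (−0.28) = +1.05 V.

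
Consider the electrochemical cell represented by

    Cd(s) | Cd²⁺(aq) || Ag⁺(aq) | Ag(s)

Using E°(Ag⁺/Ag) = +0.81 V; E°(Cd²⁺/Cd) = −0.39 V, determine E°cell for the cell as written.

+1.20 V

By convention the left-hand electrode in cell notation is the anode (oxidation) and the right-hand electrode is the cathode (reduction).
E°cell = E°(right) − E°(left) = +0.81 − (−0.39) = +1.20 V.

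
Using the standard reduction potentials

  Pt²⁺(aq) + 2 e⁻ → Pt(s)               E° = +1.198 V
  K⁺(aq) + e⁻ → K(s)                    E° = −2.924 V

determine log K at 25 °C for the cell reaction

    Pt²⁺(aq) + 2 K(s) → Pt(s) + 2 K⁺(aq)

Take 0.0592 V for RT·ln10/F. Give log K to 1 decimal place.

log K = 139.3

The Pt²⁺/Pt couple is reduced (cathode); E°cell = +1.198 − (−2.924) = +4.122 V with n = 2.
At equilibrium E = 0, so log K = nE°cell / 0.0592 = (2)(+4.122) / 0.0592 = 139.3.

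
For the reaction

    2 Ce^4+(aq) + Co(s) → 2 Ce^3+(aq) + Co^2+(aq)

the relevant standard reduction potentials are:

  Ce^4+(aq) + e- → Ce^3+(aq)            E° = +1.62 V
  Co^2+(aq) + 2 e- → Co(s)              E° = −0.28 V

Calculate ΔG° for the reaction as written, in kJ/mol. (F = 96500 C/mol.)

In the reaction as written Ce^4+(aq) is reduced, so the Ce⁴⁺/Ce³⁺ couple is the cathode and Co²⁺/Co is the anode.
E°cell = +1.62 − (−0.28) = +1.90 V; balancing electrons gives n = 2.
ΔG° = −nFE°cell = −(2)(96500)(+1.90) J/mol = −367 kJ/mol.

−367 kJ/mol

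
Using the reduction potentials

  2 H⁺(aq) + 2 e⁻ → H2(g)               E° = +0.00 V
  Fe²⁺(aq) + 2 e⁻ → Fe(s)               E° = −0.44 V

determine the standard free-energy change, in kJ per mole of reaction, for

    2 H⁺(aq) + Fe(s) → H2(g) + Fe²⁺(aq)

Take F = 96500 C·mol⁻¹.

In the reaction as written H⁺(aq) is reduced, so the 2H⁺/H₂ couple is the cathode and Fe²⁺/Fe is the anode.
E°cell = +0.00 − (−0.44) = +0.44 V; balancing electrons gives n = 2.
ΔG° = −nFE°cell = −(2)(96500)(+0.44) J/mol = −84.9 kJ/mol.

−84.9 kJ/mol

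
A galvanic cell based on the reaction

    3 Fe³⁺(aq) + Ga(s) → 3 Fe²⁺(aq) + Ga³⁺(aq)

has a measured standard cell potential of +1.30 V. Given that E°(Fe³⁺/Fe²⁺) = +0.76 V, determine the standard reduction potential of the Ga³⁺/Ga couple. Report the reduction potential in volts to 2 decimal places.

In the reaction as written the Fe³⁺/Fe²⁺ couple is reduced (cathode) and Ga³⁺/Ga is oxidized (anode), so E°cell = E°(Fe³⁺/Fe²⁺) − E°(Ga³⁺/Ga).
E°(Ga³⁺/Ga) = E°(cathode) − E°cell = +0.76 − (+1.30) = −0.54 V.

−0.54 V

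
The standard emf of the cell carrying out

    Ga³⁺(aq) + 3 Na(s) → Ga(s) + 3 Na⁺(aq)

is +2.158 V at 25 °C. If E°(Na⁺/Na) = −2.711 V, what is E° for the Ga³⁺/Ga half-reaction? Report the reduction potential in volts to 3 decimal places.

In the reaction as written the Ga³⁺/Ga couple is reduced (cathode) and Na⁺/Na is oxidized (anode), so E°cell = E°(Ga³⁺/Ga) − E°(Na⁺/Na).
E°(Ga³⁺/Ga) = E°cell + E°(anode) = +2.158 + (−2.711) = −0.553 V.

−0.553 V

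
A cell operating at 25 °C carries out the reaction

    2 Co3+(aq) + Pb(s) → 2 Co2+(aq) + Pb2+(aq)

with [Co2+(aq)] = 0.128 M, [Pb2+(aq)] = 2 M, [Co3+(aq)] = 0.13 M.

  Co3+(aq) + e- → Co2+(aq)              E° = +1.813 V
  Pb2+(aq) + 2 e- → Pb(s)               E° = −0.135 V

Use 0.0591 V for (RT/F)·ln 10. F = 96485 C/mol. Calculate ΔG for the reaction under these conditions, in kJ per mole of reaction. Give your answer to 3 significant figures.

−374 kJ/mol

E°cell = +1.813 − (−0.135) = +1.948 V; the balanced reaction transfers n = 2 electrons.
Q = ([Co2+(aq)]^2·[Pb2+(aq)]) / [Co3+(aq)]^2 = 1.94, so log Q = 0.288 and E = +1.948 − (0.0591/2)(0.288) = +1.9395 V.
Then ΔG = −nFE = −2 × 96485 × +1.9395 J/mol = −374 kJ/mol.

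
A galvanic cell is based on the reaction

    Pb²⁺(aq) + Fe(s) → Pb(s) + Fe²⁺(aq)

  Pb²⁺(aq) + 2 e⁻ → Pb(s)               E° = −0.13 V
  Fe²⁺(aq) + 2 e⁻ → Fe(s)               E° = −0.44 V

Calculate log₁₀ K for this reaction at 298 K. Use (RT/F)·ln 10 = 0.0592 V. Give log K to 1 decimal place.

log K = 10.5

The Pb²⁺/Pb couple is reduced (cathode); E°cell = −0.13 − (−0.44) = +0.31 V with n = 2.
At equilibrium E = 0, so log K = nE°cell / 0.0592 = (2)(+0.31) / 0.0592 = 10.5.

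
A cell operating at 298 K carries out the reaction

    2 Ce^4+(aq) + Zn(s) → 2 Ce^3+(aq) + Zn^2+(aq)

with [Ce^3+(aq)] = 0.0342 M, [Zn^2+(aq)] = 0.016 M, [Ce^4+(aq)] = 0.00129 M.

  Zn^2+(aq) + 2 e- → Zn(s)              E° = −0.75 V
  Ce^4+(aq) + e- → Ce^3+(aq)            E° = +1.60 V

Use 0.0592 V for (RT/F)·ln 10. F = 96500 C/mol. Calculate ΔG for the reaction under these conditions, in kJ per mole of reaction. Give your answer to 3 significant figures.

E°cell = +1.60 − (−0.75) = +2.35 V; the balanced reaction transfers n = 2 electrons.
The reaction quotient is ([Ce^3+(aq)]^2·[Zn^2+(aq)]) / [Ce^4+(aq)]^2 = 11.2; by Nernst, E = +2.35 − (0.0592/2)(1.051) = +2.3189 V.
ΔG = −nFE = −(2)(96500)(+2.3189) J/mol = −448 kJ/mol.

−448 kJ/mol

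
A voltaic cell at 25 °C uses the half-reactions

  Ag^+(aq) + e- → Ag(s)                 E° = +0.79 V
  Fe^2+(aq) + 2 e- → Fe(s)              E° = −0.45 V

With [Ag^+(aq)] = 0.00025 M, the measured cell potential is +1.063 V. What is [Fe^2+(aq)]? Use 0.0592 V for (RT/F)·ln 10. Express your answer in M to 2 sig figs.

0.060 M

With Ag⁺/Ag at the cathode and Fe²⁺/Fe at the anode, E°cell = +0.79 − (−0.45) = +1.24 V (n = 2).
Rearranging E = E° − (0.0592/n)·log Q gives log Q = 2(+1.24 − (+1.063))/0.0592 = 5.980.
Balancing electrons gives 2 Ag^+(aq) + Fe(s) → 2 Ag(s) + Fe^2+(aq); thus Q = [Fe^2+(aq)] / [Ag^+(aq)]^2.
Solving for the unknown gives log [Fe^2+(aq)] = −1.224, so [Fe^2+(aq)] ≈ 0.060 M.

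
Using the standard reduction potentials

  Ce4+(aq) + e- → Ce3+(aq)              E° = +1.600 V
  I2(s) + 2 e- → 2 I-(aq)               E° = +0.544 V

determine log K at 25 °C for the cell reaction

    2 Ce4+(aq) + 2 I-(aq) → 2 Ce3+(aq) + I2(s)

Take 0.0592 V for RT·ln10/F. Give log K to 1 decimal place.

The Ce⁴⁺/Ce³⁺ couple is reduced (cathode); E°cell = +1.600 − (+0.544) = +1.056 V with n = 2.
At equilibrium E = 0, so log K = nE°cell / 0.0592 = (2)(+1.056) / 0.0592 = 35.7.

log K = 35.7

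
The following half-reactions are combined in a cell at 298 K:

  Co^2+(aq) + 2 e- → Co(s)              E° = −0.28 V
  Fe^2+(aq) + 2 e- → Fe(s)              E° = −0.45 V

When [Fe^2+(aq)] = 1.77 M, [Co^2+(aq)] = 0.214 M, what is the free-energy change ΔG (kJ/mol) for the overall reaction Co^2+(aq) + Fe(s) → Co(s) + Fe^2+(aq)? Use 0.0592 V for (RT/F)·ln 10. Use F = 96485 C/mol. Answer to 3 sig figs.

−27.6 kJ/mol

E°cell = −0.28 − (−0.45) = +0.17 V; the balanced reaction transfers n = 2 electrons.
Q = [Fe^2+(aq)] / [Co^2+(aq)] = 8.27, so log Q = 0.918 and E = +0.17 − (0.0592/2)(0.918) = +0.1428 V.
Finally ΔG = −nFE = −(2)(96485 C/mol)(+0.1428 V) = −27.6 kJ/mol.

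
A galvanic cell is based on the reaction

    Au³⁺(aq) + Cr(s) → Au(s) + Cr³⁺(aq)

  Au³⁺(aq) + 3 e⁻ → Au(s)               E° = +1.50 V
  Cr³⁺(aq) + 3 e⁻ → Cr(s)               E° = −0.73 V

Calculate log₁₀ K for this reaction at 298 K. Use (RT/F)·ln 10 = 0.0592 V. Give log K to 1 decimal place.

The Au³⁺/Au couple is reduced (cathode); E°cell = +1.50 − (−0.73) = +2.23 V with n = 3.
At equilibrium E = 0, so log K = nE°cell / 0.0592 = (3)(+2.23) / 0.0592 = 113.0.

log K = 113.0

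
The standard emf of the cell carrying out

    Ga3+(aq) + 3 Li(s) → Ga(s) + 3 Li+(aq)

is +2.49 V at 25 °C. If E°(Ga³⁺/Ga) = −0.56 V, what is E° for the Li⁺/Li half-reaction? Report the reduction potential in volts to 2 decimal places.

−3.05 V

In the reaction as written the Ga³⁺/Ga couple is reduced (cathode) and Li⁺/Li is oxidized (anode), so E°cell = E°(Ga³⁺/Ga) − E°(Li⁺/Li).
E°(Li⁺/Li) = E°(cathode) − E°cell = −0.56 − (+2.49) = −3.05 V.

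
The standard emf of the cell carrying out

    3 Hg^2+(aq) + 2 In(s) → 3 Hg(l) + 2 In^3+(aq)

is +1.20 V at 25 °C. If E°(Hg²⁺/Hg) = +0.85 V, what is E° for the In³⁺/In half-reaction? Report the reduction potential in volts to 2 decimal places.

−0.35 V

In the reaction as written the Hg²⁺/Hg couple is reduced (cathode) and In³⁺/In is oxidized (anode), so E°cell = E°(Hg²⁺/Hg) − E°(In³⁺/In).
E°(In³⁺/In) = E°(cathode) − E°cell = +0.85 − (+1.20) = −0.35 V.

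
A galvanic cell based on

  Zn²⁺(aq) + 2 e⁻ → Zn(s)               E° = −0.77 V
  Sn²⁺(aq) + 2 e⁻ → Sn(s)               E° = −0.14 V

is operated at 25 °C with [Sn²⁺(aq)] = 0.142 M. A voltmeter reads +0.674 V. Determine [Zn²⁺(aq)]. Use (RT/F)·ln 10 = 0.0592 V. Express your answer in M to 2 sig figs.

0.0046 M

The Sn²⁺/Sn couple has the larger reduction potential, so it is the cathode: E°cell = −0.14 − (−0.77) = +0.63 V and n = 2.
Rearranging E = E° − (0.0592/n)·log Q gives log Q = 2(+0.63 − (+0.674))/0.0592 = −1.486.
The balanced reaction is Sn²⁺(aq) + Zn(s) → Sn(s) + Zn²⁺(aq), so Q = [Zn²⁺(aq)] / [Sn²⁺(aq)].
Substituting the known concentrations and solving, log [Zn²⁺(aq)] = −2.334 and [Zn²⁺(aq)] = 0.0046 M.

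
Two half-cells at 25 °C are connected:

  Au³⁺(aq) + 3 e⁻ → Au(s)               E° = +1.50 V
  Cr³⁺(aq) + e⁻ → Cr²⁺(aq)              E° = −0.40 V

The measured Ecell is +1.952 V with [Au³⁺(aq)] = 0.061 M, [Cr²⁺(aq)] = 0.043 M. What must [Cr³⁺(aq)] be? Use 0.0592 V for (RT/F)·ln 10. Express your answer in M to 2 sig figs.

Au³⁺/Au is the cathode (higher E°); E°cell = +1.50 − (−0.40) = +1.90 V with n = 3.
From the Nernst equation, log Q = n(E° − E)/0.0592 = 3·(+1.90 − (+1.952))/0.0592 = −2.635.
For Au³⁺(aq) + 3 Cr²⁺(aq) → Au(s) + 3 Cr³⁺(aq), the reaction quotient is Q = [Cr³⁺(aq)]^3 / ([Au³⁺(aq)]·[Cr²⁺(aq)]^3).
Isolating [Cr³⁺(aq)] in Q = 10^{−2.635} yields log [Cr³⁺(aq)] = −2.650, i.e. 0.0022 M.

0.0022 M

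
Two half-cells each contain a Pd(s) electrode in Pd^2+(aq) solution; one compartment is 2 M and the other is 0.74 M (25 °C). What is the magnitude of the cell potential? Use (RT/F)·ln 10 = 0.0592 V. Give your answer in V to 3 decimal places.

0.013 V

For a concentration cell E°cell = 0, since both electrodes use the same couple.
The compartment with the higher Pd^2+(aq) concentration (2 M) acts as the cathode; ions are reduced there and produced at the dilute (0.74 M) anode.
With n = 2, Ecell = −(0.0592/2)·log([dilute]/[conc]) = −(0.0592/2)·log(0.74/2) = +0.013 V.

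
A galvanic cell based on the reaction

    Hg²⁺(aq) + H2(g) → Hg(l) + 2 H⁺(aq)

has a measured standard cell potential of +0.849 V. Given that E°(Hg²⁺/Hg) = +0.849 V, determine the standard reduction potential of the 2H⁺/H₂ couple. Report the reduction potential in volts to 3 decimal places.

+0.000 V

In the reaction as written the Hg²⁺/Hg couple is reduced (cathode) and 2H⁺/H₂ is oxidized (anode), so E°cell = E°(Hg²⁺/Hg) − E°(2H⁺/H₂).
E°(2H⁺/H₂) = E°(cathode) − E°cell = +0.849 − (+0.849) = +0.000 V.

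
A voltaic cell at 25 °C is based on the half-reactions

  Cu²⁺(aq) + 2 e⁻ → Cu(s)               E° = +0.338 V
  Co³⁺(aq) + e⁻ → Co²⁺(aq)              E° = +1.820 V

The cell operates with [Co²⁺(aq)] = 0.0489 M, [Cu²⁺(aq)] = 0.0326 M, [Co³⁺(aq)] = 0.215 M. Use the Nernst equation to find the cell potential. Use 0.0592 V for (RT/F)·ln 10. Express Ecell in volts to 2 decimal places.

The Co³⁺/Co²⁺ couple has the more positive E°, so it is the cathode; Cu²⁺/Cu is the anode.
The standard potential is +1.820 − (+0.338) = +1.482 V and the balanced reaction transfers n = 2 electrons.
For the overall reaction 2 Co³⁺(aq) + Cu(s) → 2 Co²⁺(aq) + Cu²⁺(aq), Q = ([Co²⁺(aq)]^2·[Cu²⁺(aq)]) / [Co³⁺(aq)]^2 = 0.00169, giving log Q = −2.773.
Applying E = E° − (RT ln10/nF)·log Q gives +1.482 − (0.0592/2)(−2.773) = +1.56 V.

+1.56 V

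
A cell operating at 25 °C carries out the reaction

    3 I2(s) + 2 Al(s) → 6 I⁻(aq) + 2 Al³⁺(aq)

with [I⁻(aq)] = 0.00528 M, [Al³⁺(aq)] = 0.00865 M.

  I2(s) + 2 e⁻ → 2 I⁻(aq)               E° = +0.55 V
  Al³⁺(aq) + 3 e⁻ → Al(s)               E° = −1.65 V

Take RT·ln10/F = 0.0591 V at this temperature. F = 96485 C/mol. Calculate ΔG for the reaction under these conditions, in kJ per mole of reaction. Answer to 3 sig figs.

−1380 kJ/mol

The standard cell potential is +0.55 − (−1.65) = +2.20 V, with n = 6 electrons in the balanced equation.
The reaction quotient is [I⁻(aq)]^6·[Al³⁺(aq)]^2 = 1.62×10^−18; by Nernst, E = +2.20 − (0.0591/6)(−17.790) = +2.3752 V.
Then ΔG = −nFE = −6 × 96485 × +2.3752 J/mol = −1380 kJ/mol.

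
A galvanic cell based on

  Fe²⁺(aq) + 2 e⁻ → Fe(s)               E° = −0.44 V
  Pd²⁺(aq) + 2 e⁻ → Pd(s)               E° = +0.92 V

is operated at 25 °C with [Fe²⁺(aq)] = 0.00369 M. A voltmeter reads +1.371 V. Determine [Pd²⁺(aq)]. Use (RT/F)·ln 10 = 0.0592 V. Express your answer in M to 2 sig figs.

With Pd²⁺/Pd at the cathode and Fe²⁺/Fe at the anode, E°cell = +0.92 − (−0.44) = +1.36 V (n = 2).
From the Nernst equation, log Q = n(E° − E)/0.0592 = 2·(+1.36 − (+1.371))/0.0592 = −0.372.
For Pd²⁺(aq) + Fe(s) → Pd(s) + Fe²⁺(aq), the reaction quotient is Q = [Fe²⁺(aq)] / [Pd²⁺(aq)].
Substituting the known concentrations and solving, log [Pd²⁺(aq)] = −2.061 and [Pd²⁺(aq)] = 0.0087 M.

0.0087 M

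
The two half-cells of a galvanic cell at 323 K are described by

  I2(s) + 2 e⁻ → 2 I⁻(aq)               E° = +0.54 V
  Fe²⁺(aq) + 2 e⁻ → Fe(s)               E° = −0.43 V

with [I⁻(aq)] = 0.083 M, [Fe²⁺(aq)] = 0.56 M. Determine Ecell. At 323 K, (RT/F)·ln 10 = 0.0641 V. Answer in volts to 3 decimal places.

+1.047 V

Since E°(I₂/I⁻) > E°(Fe²⁺/Fe), I₂/I⁻ serves as the cathode.
E°cell = E°cat − E°an = +0.54 − (−0.43) = +0.97 V; n = 2.
For the overall reaction I2(s) + Fe(s) → 2 I⁻(aq) + Fe²⁺(aq), Q = [I⁻(aq)]^2·[Fe²⁺(aq)] = 0.00386, giving log Q = −2.414.
E = E° − (0.0641/n)·log Q = +0.97 − (0.0641/2)(−2.414) = +1.047 V.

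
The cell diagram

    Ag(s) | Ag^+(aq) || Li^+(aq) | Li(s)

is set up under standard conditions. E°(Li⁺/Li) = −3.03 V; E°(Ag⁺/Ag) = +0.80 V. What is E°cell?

−3.83 V

By convention the left-hand electrode in cell notation is the anode (oxidation) and the right-hand electrode is the cathode (reduction).
E°cell = E°(right) − E°(left) = −3.03 − (+0.80) = −3.83 V.
The negative sign shows that, as written, the cell would require an external voltage to drive the reaction.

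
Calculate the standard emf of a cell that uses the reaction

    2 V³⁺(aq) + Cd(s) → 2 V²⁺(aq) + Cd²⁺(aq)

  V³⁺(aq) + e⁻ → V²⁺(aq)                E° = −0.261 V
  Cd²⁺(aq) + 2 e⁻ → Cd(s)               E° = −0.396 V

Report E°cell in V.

+0.135 V

In the reaction as written, V³⁺(aq) is reduced (cathode) and Cd²⁺(aq) is produced by oxidation at the anode.
E°cell = E°(cathode) − E°(anode) = −0.261 − (−0.396) = +0.135 V.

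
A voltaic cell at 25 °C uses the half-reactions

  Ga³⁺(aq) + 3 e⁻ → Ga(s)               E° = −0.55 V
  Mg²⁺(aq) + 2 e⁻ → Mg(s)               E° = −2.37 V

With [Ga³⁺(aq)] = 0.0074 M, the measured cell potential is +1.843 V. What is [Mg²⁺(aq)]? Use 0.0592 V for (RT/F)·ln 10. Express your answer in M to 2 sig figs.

With Ga³⁺/Ga at the cathode and Mg²⁺/Mg at the anode, E°cell = −0.55 − (−2.37) = +1.82 V (n = 6).
From the Nernst equation, log Q = n(E° − E)/0.0592 = 6·(+1.82 − (+1.843))/0.0592 = −2.331.
For 2 Ga³⁺(aq) + 3 Mg(s) → 2 Ga(s) + 3 Mg²⁺(aq), the reaction quotient is Q = [Mg²⁺(aq)]^3 / [Ga³⁺(aq)]^2.
Isolating [Mg²⁺(aq)] in Q = 10^{−2.331} yields log [Mg²⁺(aq)] = −2.198, i.e. 0.0063 M.

0.0063 M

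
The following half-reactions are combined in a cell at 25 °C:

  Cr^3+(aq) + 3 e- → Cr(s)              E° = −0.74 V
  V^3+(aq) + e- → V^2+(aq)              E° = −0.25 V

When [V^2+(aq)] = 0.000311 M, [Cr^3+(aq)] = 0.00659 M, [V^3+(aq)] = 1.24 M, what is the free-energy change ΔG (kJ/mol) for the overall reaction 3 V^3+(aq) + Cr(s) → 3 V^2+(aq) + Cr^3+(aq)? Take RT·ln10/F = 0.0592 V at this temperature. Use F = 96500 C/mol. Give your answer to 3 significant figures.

−216 kJ/mol

The standard cell potential is −0.25 − (−0.74) = +0.49 V, with n = 3 electrons in the balanced equation.
The reaction quotient is ([V^2+(aq)]^3·[Cr^3+(aq)]) / [V^3+(aq)]^3 = 1.04×10^−13; by Nernst, E = +0.49 − (0.0592/3)(−12.983) = +0.7462 V.
ΔG = −nFE = −(3)(96500)(+0.7462) J/mol = −216 kJ/mol.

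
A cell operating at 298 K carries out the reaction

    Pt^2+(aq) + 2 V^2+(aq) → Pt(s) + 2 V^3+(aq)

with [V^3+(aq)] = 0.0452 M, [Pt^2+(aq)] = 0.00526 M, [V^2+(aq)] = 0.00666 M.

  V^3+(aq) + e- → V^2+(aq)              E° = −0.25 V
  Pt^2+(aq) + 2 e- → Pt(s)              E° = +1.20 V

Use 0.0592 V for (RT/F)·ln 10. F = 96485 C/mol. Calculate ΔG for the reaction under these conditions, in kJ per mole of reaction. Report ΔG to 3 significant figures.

−257 kJ/mol

E°cell = +1.20 − (−0.25) = +1.45 V; the balanced reaction transfers n = 2 electrons.
Q = [V^3+(aq)]^2 / ([Pt^2+(aq)]·[V^2+(aq)]^2) = 8.76×10^3, so log Q = 3.942 and E = +1.45 − (0.0592/2)(3.942) = +1.3333 V.
Then ΔG = −nFE = −2 × 96485 × +1.3333 J/mol = −257 kJ/mol.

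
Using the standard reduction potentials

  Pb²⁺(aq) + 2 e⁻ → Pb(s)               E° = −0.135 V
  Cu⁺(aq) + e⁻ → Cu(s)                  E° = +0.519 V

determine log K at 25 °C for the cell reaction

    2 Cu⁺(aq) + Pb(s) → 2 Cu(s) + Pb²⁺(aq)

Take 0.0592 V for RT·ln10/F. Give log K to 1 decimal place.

log K = 22.1

The Cu⁺/Cu couple is reduced (cathode); E°cell = +0.519 − (−0.135) = +0.654 V with n = 2.
At equilibrium E = 0, so log K = nE°cell / 0.0592 = (2)(+0.654) / 0.0592 = 22.1.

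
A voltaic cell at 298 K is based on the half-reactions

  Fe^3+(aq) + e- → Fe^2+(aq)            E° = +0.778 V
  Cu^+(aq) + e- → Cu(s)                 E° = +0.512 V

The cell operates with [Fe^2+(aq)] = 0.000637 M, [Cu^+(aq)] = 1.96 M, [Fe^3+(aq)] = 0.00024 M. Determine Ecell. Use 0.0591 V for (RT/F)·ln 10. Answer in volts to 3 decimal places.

+0.224 V

Fe³⁺/Fe²⁺ is reduced (cathode, E° = +0.778 V) and Cu⁺/Cu is oxidized (anode).
E°cell = E°cat − E°an = +0.778 − (+0.512) = +0.266 V; n = 1.
Balancing gives Fe^3+(aq) + Cu(s) → Fe^2+(aq) + Cu^+(aq); hence Q = ([Fe^2+(aq)]·[Cu^+(aq)]) / [Fe^3+(aq)] = 5.2 (log Q = 0.716).
Applying E = E° − (RT ln10/nF)·log Q gives +0.266 − (0.0591/1)(0.716) = +0.224 V.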